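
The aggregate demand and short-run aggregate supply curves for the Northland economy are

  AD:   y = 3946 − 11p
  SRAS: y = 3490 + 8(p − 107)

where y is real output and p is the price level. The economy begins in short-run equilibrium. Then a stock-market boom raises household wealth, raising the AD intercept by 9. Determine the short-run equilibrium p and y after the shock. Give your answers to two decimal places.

p = 69.53, y = 3190.21

This is a positive demand shock: AD shifts right.
New AD: y = 3955 − 11p.
SRAS can be written y = 2634 + 8p.
Set AD = SRAS: 3955 − 11p = 2634 + 8p, so 1321 = 19p and p = 69.53.
Substituting into AD, y = 3190.21.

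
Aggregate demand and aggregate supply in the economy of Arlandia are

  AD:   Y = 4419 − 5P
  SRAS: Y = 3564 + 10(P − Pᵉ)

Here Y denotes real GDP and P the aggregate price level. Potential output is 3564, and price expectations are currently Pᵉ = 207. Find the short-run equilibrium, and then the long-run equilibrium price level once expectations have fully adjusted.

Short run: P = 195, Y = 3444. Long run: P = 171.

Short run: with Pᵉ = 207, SRAS is Y = 1494 + 10P. Setting AD = SRAS gives 2925 = 15P, so P = 195 and Y = 4419 − 5·195 = 3444.
Output 3444 is below potential 3564, so over time expected prices fall and SRAS shifts right until Y returns to 3564.
Long run: Y = 3564 on the AD curve gives 3564 = 4419 − 5P, so P = 171.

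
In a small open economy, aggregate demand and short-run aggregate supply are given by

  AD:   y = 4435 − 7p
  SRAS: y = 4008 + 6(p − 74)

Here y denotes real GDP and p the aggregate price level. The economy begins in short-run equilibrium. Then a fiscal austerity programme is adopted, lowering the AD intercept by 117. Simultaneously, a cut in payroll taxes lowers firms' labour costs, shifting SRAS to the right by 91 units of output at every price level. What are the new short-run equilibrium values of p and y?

After both shocks: AD is y = 4318 − 7p and SRAS is y = 3655 + 6p.
Setting them equal: 663 = 13p, so p = 51.
y = 4318 − 7·51 = 3961.

p = 51, y = 3961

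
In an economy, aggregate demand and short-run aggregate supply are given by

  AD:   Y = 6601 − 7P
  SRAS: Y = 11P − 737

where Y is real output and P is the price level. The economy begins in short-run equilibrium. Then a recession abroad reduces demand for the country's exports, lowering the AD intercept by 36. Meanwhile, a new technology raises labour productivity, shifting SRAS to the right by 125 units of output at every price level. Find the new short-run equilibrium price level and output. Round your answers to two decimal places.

After both shocks: AD is Y = 6565 − 7P and SRAS is Y = 11P − 612.
Setting them equal: 7177 = 18P, so P = 398.72.
Substituting into AD, Y = 3773.94.

P = 398.72, Y = 3773.94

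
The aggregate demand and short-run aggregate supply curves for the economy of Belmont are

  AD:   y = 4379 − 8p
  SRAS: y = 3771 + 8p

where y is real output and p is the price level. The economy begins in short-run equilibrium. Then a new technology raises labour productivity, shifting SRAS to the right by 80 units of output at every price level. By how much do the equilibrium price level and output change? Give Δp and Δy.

Δp = -5, Δy = +40

This is a positive supply shock: SRAS shifts right.
New SRAS: y = 3851 + 8p.
Set AD = SRAS: 4379 − 8p = 3851 + 8p, so 528 = 16p and p = 33.
y = 4379 − 8·33 = 4115.
Initially p = 38, y = 4075, so Δp = -5 and Δy = +40.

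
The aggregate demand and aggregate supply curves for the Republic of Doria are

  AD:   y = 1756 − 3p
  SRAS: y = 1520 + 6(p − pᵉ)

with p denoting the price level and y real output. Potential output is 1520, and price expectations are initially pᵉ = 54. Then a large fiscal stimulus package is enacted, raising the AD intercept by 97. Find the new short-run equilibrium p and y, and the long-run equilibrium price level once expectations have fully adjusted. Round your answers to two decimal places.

Short run: p = 73.00, y = 1634.00. Long run: p = 111.00.

AD shifts right: new AD is y = 1853 − 3p. With pᵉ = 54, SRAS is y = 1196 + 6p.
Short run: 1853 − 3p = 1196 + 6p gives 657 = 9p, so p = 73.00 and y = 1853 − 3p = 1634.00.
y = 1634.00 is above potential 1520; expectations adjust and SRAS shifts left until y = 1520.
Long run: on the new AD curve, 1520 = 1853 − 3p gives p = 111.00.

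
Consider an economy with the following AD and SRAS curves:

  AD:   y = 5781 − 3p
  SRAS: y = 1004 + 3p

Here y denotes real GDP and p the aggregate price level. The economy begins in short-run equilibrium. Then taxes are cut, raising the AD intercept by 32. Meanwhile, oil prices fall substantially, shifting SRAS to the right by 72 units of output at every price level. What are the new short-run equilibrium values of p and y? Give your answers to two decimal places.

p = 789.50, y = 3444.50

After both shocks: AD is y = 5813 − 3p and SRAS is y = 1076 + 3p.
Setting them equal: 4737 = 6p, so p = 789.50.
Substituting into AD, y = 3444.50.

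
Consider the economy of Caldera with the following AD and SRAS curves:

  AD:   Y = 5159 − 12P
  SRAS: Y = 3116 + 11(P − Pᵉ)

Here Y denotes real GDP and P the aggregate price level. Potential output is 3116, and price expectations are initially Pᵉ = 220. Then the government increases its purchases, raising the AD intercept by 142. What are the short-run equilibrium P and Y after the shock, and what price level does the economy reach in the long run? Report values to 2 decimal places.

AD shifts right: new AD is Y = 5301 − 12P. With Pᵉ = 220, SRAS is Y = 696 + 11P.
Short run: 5301 − 12P = 696 + 11P gives 4605 = 23P, so P = 200.22 and Y = 5301 − 12P = 2898.39.
Y = 2898.39 is below potential 3116; expectations adjust and SRAS shifts right until Y = 3116.
Long run: on the new AD curve, 3116 = 5301 − 12P gives P = 182.08.

Short run: P = 200.22, Y = 2898.39. Long run: P = 182.08.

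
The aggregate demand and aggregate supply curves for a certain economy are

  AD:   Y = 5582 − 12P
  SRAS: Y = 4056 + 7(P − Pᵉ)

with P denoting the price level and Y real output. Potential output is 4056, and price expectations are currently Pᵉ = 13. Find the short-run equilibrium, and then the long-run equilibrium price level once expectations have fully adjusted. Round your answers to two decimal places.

Short run: with Pᵉ = 13, SRAS is Y = 3965 + 7P. Setting AD = SRAS gives 1617 = 19P, so P = 85.11 and Y = 5582 − 12P = 4560.74.
Output 4560.74 is above potential 4056, so over time expected prices rise and SRAS shifts left until Y returns to 4056.
Long run: Y = 4056 on the AD curve gives 4056 = 5582 − 12P, so P = 127.17.

Short run: P = 85.11, Y = 4560.74. Long run: P = 127.17.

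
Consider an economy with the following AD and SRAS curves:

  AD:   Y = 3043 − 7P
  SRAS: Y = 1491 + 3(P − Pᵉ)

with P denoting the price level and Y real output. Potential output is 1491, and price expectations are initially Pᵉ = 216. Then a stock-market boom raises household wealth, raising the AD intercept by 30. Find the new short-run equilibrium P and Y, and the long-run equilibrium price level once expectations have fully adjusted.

Short run: P = 223, Y = 1512. Long run: P = 226.

AD shifts right: new AD is Y = 3073 − 7P. With Pᵉ = 216, SRAS is Y = 843 + 3P.
Short run: 3073 − 7P = 843 + 3P gives 2230 = 10P, so P = 223 and Y = 3073 − 7·223 = 1512.
Y = 1512 is above potential 1491; expectations adjust and SRAS shifts left until Y = 1491.
Long run: on the new AD curve, 1491 = 3073 − 7P gives P = 226.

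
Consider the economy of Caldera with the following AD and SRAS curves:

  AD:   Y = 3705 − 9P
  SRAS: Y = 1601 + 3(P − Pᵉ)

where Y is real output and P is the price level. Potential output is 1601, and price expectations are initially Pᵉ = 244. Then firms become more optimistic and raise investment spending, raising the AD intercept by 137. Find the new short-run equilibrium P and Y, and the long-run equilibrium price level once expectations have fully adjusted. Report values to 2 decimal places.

AD shifts right: new AD is Y = 3842 − 9P. With Pᵉ = 244, SRAS is Y = 869 + 3P.
Short run: 3842 − 9P = 869 + 3P gives 2973 = 12P, so P = 247.75 and Y = 3842 − 9P = 1612.25.
Y = 1612.25 is above potential 1601; expectations adjust and SRAS shifts left until Y = 1601.
Long run: on the new AD curve, 1601 = 3842 − 9P gives P = 249.00.

Short run: P = 247.75, Y = 1612.25. Long run: P = 249.00.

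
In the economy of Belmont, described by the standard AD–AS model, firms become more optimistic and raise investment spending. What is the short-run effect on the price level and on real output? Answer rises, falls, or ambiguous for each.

Price level: rises; output: rises

This is a positive demand shock: AD shifts right.
Moving along the upward-sloping SRAS curve, P rises and Y rises.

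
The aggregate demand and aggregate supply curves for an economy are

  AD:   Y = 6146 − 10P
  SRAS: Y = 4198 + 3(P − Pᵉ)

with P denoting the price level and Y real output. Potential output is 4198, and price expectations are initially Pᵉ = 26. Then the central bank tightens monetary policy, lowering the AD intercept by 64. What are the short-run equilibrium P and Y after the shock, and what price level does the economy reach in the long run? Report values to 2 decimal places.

Short run: P = 150.92, Y = 4572.77. Long run: P = 188.40.

AD shifts left: new AD is Y = 6082 − 10P. With Pᵉ = 26, SRAS is Y = 4120 + 3P.
Short run: 6082 − 10P = 4120 + 3P gives 1962 = 13P, so P = 150.92 and Y = 6082 − 10P = 4572.77.
Y = 4572.77 is above potential 4198; expectations adjust and SRAS shifts left until Y = 4198.
Long run: on the new AD curve, 4198 = 6082 − 10P gives P = 188.40.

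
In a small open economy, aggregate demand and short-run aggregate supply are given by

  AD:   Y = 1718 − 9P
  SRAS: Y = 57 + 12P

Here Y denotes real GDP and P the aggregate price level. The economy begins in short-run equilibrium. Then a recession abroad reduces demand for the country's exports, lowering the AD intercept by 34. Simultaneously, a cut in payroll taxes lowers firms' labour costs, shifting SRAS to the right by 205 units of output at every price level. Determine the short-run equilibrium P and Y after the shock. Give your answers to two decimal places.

After both shocks: AD is Y = 1684 − 9P and SRAS is Y = 262 + 12P.
Setting them equal: 1422 = 21P, so P = 67.71.
Substituting into AD, Y = 1074.57.

P = 67.71, Y = 1074.57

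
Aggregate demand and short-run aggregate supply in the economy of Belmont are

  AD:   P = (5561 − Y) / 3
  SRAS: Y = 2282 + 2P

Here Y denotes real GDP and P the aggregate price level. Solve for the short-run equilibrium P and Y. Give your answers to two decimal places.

Rearrange AD to Y = 5561 − 3P.
Set AD = SRAS: 5561 − 3P = 2282 + 2P, so 3279 = 5P and P = 655.80.
Substituting into AD, Y = 5561 − 3P = 3593.60.

P = 655.80, Y = 3593.60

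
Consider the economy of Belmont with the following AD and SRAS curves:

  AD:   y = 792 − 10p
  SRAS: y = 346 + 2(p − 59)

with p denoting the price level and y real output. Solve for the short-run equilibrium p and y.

Write SRAS as y = 346 + 2p − 118 = 228 + 2p.
Set AD = SRAS: 792 − 10p = 228 + 2p, so 564 = 12p and p = 47.
Then y = 792 − 10·47 = 322.

p = 47, y = 322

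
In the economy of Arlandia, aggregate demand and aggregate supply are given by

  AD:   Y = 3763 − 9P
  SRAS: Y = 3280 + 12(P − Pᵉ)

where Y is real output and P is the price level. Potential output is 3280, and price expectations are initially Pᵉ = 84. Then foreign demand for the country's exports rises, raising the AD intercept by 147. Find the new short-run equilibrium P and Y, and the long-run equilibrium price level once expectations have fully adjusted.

Short run: P = 78, Y = 3208. Long run: P = 70.

AD shifts right: new AD is Y = 3910 − 9P. With Pᵉ = 84, SRAS is Y = 2272 + 12P.
Short run: 3910 − 9P = 2272 + 12P gives 1638 = 21P, so P = 78 and Y = 3910 − 9·78 = 3208.
Y = 3208 is below potential 3280; expectations adjust and SRAS shifts right until Y = 3280.
Long run: on the new AD curve, 3280 = 3910 − 9P gives P = 70.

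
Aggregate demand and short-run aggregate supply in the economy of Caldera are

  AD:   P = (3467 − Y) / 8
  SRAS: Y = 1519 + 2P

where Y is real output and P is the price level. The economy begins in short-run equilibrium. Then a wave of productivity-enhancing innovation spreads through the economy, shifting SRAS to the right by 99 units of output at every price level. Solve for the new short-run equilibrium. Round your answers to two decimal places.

This is a positive supply shock: SRAS shifts right.
New SRAS: Y = 1618 + 2P.
Set AD = SRAS: 3467 − 8P = 1618 + 2P, so 1849 = 10P and P = 184.90.
Substituting into AD, Y = 1987.80.

P = 184.90, Y = 1987.80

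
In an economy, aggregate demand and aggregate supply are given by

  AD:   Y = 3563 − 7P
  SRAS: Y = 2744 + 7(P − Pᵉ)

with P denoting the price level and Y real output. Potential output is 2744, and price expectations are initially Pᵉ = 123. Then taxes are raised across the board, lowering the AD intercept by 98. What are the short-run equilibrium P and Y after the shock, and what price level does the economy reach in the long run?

AD shifts left: new AD is Y = 3465 − 7P. With Pᵉ = 123, SRAS is Y = 1883 + 7P.
Short run: 3465 − 7P = 1883 + 7P gives 1582 = 14P, so P = 113 and Y = 3465 − 7·113 = 2674.
Y = 2674 is below potential 2744; expectations adjust and SRAS shifts right until Y = 2744.
Long run: on the new AD curve, 2744 = 3465 − 7P gives P = 103.

Short run: P = 113, Y = 2674. Long run: P = 103.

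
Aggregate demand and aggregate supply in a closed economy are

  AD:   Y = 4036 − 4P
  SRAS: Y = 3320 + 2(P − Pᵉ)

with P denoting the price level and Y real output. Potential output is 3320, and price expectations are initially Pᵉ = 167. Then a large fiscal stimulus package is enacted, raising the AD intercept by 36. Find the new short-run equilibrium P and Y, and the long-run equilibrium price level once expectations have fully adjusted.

Short run: P = 181, Y = 3348. Long run: P = 188.

AD shifts right: new AD is Y = 4072 − 4P. With Pᵉ = 167, SRAS is Y = 2986 + 2P.
Short run: 4072 − 4P = 2986 + 2P gives 1086 = 6P, so P = 181 and Y = 4072 − 4·181 = 3348.
Y = 3348 is above potential 3320; expectations adjust and SRAS shifts left until Y = 3320.
Long run: on the new AD curve, 3320 = 4072 − 4P gives P = 188.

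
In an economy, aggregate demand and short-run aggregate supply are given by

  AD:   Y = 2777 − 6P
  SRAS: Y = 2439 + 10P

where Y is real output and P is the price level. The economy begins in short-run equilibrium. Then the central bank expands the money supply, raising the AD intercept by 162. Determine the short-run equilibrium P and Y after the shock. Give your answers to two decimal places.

This is a positive demand shock: AD shifts right.
New AD: Y = 2939 − 6P.
Set AD = SRAS: 2939 − 6P = 2439 + 10P, so 500 = 16P and P = 31.25.
Substituting into AD, Y = 2751.50.

P = 31.25, Y = 2751.50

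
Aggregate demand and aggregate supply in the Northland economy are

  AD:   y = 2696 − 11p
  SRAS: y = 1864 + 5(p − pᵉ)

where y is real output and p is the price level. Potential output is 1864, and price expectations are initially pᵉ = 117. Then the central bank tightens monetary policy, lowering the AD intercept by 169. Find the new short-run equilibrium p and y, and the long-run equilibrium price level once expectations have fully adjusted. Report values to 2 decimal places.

AD shifts left: new AD is y = 2527 − 11p. With pᵉ = 117, SRAS is y = 1279 + 5p.
Short run: 2527 − 11p = 1279 + 5p gives 1248 = 16p, so p = 78.00 and y = 2527 − 11p = 1669.00.
y = 1669.00 is below potential 1864; expectations adjust and SRAS shifts right until y = 1864.
Long run: on the new AD curve, 1864 = 2527 − 11p gives p = 60.27.

Short run: p = 78.00, y = 1669.00. Long run: p = 60.27.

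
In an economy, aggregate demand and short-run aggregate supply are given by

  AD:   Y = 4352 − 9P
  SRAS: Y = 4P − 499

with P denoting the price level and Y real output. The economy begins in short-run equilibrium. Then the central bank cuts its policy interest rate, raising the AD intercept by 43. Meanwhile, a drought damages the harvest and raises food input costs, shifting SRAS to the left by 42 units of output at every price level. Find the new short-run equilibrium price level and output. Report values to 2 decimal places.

After both shocks: AD is Y = 4395 − 9P and SRAS is Y = 4P − 541.
Setting them equal: 4936 = 13P, so P = 379.69.
Substituting into AD, Y = 977.77.

P = 379.69, Y = 977.77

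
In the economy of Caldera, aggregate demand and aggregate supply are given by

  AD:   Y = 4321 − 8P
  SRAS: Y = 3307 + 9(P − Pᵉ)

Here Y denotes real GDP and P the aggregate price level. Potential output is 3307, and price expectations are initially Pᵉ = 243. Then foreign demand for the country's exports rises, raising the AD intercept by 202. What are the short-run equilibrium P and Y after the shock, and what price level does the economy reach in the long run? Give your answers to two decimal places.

Short run: P = 200.18, Y = 2921.59. Long run: P = 152.00.

AD shifts right: new AD is Y = 4523 − 8P. With Pᵉ = 243, SRAS is Y = 1120 + 9P.
Short run: 4523 − 8P = 1120 + 9P gives 3403 = 17P, so P = 200.18 and Y = 4523 − 8P = 2921.59.
Y = 2921.59 is below potential 3307; expectations adjust and SRAS shifts right until Y = 3307.
Long run: on the new AD curve, 3307 = 4523 − 8P gives P = 152.00.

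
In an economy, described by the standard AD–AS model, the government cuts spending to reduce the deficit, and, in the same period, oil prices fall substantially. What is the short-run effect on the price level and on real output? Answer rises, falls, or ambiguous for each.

The first event is a negative demand shock: AD shifts left, which by itself pushes P down and Y down.
The second is a favourable supply shock: SRAS shifts right, which by itself pushes P down and Y up.
Both shocks push P down, so P falls. The two shocks push Y in opposite directions, so the effect on Y is ambiguous.

Price level: falls; output: ambiguous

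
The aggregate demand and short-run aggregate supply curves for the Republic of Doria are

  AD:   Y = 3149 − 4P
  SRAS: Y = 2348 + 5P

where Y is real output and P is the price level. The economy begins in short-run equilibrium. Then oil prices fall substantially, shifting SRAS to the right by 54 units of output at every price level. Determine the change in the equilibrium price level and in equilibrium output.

This is a positive supply shock: SRAS shifts right.
New SRAS: Y = 2402 + 5P.
Set AD = SRAS: 3149 − 4P = 2402 + 5P, so 747 = 9P and P = 83.
Y = 3149 − 4·83 = 2817.
Initially P = 89, Y = 2793, so ΔP = -6 and ΔY = +24.

ΔP = -6, ΔY = +24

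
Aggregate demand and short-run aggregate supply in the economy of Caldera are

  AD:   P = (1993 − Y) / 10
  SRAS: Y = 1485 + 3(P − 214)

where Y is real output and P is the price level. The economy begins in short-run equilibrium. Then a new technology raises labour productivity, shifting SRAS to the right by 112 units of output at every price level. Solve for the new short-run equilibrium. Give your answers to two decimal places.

P = 79.85, Y = 1194.54

This is a positive supply shock: SRAS shifts right.
New SRAS: Y = 955 + 3P.
Set AD = SRAS: 1993 − 10P = 955 + 3P, so 1038 = 13P and P = 79.85.
Substituting into AD, Y = 1194.54.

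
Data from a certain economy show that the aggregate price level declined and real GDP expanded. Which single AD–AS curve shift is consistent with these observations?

P fell and Y rose. An AD shift moves P and Y in the same direction; an SRAS shift moves them in opposite directions.
Here P and Y moved in opposite directions, so the SRAS curve shifted.
Since Y rose, SRAS shifted right.

SRAS shifted right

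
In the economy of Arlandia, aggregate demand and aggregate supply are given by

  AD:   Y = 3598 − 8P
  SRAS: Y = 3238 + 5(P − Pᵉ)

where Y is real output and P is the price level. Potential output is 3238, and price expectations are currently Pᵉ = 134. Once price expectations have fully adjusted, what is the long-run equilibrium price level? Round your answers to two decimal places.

Long-run P = 45.00

Short run: with Pᵉ = 134, SRAS is Y = 2568 + 5P. Setting AD = SRAS gives 1030 = 13P, so P = 79.23 and Y = 3598 − 8P = 2964.15.
Output 2964.15 is below potential 3238, so over time expected prices fall and SRAS shifts right until Y returns to 3238.
Long run: Y = 3238 on the AD curve gives 3238 = 3598 − 8P, so P = 45.00.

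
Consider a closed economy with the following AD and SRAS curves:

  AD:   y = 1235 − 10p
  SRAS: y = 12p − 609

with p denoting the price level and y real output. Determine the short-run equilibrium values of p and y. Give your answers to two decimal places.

Set AD = SRAS: 1235 − 10p = 12p − 609, so 1844 = 22p and p = 83.82.
Substituting into AD, y = 1235 − 10p = 396.82.

p = 83.82, y = 396.82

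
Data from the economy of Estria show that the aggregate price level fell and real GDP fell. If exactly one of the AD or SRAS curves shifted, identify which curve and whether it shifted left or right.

P fell and Y fell. An AD shift moves P and Y in the same direction; an SRAS shift moves them in opposite directions.
Here P and Y moved in the same direction, so the AD curve shifted.
Since Y fell, AD shifted left.

AD shifted left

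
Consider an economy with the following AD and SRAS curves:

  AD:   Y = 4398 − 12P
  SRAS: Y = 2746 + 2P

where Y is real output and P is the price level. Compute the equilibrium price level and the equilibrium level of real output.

P = 118, Y = 2982

Set AD = SRAS: 4398 − 12P = 2746 + 2P, so 1652 = 14P and P = 118.
Then Y = 4398 − 12·118 = 2982.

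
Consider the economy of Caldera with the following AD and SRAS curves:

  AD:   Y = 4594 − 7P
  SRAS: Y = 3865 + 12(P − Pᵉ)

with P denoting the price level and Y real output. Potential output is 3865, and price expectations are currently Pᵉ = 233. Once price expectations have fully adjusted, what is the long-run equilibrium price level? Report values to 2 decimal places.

Short run: with Pᵉ = 233, SRAS is Y = 1069 + 12P. Setting AD = SRAS gives 3525 = 19P, so P = 185.53 and Y = 4594 − 7P = 3295.32.
Output 3295.32 is below potential 3865, so over time expected prices fall and SRAS shifts right until Y returns to 3865.
Long run: Y = 3865 on the AD curve gives 3865 = 4594 − 7P, so P = 104.14.

Long-run P = 104.14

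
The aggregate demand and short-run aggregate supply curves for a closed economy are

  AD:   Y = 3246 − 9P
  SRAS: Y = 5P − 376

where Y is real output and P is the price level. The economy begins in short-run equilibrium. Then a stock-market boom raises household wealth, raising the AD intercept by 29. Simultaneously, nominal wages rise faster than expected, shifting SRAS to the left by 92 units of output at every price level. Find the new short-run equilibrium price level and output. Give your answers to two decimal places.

After both shocks: AD is Y = 3275 − 9P and SRAS is Y = 5P − 468.
Setting them equal: 3743 = 14P, so P = 267.36.
Substituting into AD, Y = 868.79.

P = 267.36, Y = 868.79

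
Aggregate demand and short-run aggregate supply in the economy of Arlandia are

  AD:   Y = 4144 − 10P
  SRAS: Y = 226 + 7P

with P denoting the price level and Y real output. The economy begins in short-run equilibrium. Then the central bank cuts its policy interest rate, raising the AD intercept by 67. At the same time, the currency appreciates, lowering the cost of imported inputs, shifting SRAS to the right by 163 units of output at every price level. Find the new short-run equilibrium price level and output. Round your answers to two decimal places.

After both shocks: AD is Y = 4211 − 10P and SRAS is Y = 389 + 7P.
Setting them equal: 3822 = 17P, so P = 224.82.
Substituting into AD, Y = 1962.76.

P = 224.82, Y = 1962.76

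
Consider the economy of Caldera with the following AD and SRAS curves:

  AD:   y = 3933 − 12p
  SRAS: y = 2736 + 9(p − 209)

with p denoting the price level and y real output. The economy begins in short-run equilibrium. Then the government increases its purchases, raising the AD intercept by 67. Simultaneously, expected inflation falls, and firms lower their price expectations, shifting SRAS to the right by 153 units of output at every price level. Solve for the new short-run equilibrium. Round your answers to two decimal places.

p = 142.48, y = 2290.29

After both shocks: AD is y = 4000 − 12p and SRAS is y = 1008 + 9p.
Setting them equal: 2992 = 21p, so p = 142.48.
Substituting into AD, y = 2290.29.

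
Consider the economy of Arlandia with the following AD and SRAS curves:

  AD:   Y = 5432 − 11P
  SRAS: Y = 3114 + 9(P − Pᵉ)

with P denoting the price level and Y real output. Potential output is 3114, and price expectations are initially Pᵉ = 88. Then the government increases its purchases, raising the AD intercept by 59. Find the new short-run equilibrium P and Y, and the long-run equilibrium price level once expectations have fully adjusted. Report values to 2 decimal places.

Short run: P = 158.45, Y = 3748.05. Long run: P = 216.09.

AD shifts right: new AD is Y = 5491 − 11P. With Pᵉ = 88, SRAS is Y = 2322 + 9P.
Short run: 5491 − 11P = 2322 + 9P gives 3169 = 20P, so P = 158.45 and Y = 5491 − 11P = 3748.05.
Y = 3748.05 is above potential 3114; expectations adjust and SRAS shifts left until Y = 3114.
Long run: on the new AD curve, 3114 = 5491 − 11P gives P = 216.09.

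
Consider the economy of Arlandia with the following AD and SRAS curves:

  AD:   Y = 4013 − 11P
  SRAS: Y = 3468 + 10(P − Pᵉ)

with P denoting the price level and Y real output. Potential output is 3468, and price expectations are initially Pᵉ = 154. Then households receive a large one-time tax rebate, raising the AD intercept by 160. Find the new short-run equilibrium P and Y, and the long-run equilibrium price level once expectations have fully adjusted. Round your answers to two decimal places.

AD shifts right: new AD is Y = 4173 − 11P. With Pᵉ = 154, SRAS is Y = 1928 + 10P.
Short run: 4173 − 11P = 1928 + 10P gives 2245 = 21P, so P = 106.90 and Y = 4173 − 11P = 2997.05.
Y = 2997.05 is below potential 3468; expectations adjust and SRAS shifts right until Y = 3468.
Long run: on the new AD curve, 3468 = 4173 − 11P gives P = 64.09.

Short run: P = 106.90, Y = 2997.05. Long run: P = 64.09.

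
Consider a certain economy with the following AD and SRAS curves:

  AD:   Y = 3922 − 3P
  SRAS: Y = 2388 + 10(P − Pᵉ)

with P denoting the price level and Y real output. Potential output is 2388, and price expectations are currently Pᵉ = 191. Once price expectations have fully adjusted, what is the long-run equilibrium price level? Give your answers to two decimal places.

Short run: with Pᵉ = 191, SRAS is Y = 478 + 10P. Setting AD = SRAS gives 3444 = 13P, so P = 264.92 and Y = 3922 − 3P = 3127.23.
Output 3127.23 is above potential 2388, so over time expected prices rise and SRAS shifts left until Y returns to 2388.
Long run: Y = 2388 on the AD curve gives 2388 = 3922 − 3P, so P = 511.33.

Long-run P = 511.33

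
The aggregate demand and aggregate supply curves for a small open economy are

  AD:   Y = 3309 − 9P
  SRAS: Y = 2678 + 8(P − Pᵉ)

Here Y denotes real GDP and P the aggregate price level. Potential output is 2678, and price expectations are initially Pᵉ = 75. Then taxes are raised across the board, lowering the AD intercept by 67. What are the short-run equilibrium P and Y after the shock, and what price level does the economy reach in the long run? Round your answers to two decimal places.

AD shifts left: new AD is Y = 3242 − 9P. With Pᵉ = 75, SRAS is Y = 2078 + 8P.
Short run: 3242 − 9P = 2078 + 8P gives 1164 = 17P, so P = 68.47 and Y = 3242 − 9P = 2625.76.
Y = 2625.76 is below potential 2678; expectations adjust and SRAS shifts right until Y = 2678.
Long run: on the new AD curve, 2678 = 3242 − 9P gives P = 62.67.

Short run: P = 68.47, Y = 2625.76. Long run: P = 62.67.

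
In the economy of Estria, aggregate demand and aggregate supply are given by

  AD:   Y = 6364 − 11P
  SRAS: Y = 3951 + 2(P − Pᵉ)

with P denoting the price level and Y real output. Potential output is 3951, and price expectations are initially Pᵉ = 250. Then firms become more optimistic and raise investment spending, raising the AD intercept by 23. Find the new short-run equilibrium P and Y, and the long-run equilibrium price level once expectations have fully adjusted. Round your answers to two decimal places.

Short run: P = 225.85, Y = 3902.69. Long run: P = 221.45.

AD shifts right: new AD is Y = 6387 − 11P. With Pᵉ = 250, SRAS is Y = 3451 + 2P.
Short run: 6387 − 11P = 3451 + 2P gives 2936 = 13P, so P = 225.85 and Y = 6387 − 11P = 3902.69.
Y = 3902.69 is below potential 3951; expectations adjust and SRAS shifts right until Y = 3951.
Long run: on the new AD curve, 3951 = 6387 − 11P gives P = 221.45.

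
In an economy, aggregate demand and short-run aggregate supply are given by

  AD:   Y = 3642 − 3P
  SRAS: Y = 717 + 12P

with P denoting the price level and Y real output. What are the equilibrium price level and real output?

P = 195, Y = 3057

Set AD = SRAS: 3642 − 3P = 717 + 12P, so 2925 = 15P and P = 195.
Then Y = 3642 − 3·195 = 3057.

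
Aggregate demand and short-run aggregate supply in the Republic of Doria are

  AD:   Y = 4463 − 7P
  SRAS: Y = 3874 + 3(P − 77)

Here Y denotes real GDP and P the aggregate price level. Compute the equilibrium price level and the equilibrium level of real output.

P = 82, Y = 3889

Write SRAS as Y = 3874 + 3P − 231 = 3643 + 3P.
Set AD = SRAS: 4463 − 7P = 3643 + 3P, so 820 = 10P and P = 82.
Then Y = 4463 − 7·82 = 3889.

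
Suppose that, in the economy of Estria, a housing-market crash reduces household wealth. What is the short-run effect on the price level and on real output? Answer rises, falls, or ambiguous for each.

Price level: falls; output: falls

This is a negative demand shock: AD shifts left.
Moving along the upward-sloping SRAS curve, P falls and Y falls.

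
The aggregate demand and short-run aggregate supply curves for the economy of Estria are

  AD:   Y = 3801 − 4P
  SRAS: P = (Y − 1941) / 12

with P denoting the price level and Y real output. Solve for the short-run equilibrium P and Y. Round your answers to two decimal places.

Rearrange SRAS to Y = 1941 + 12P.
Set AD = SRAS: 3801 − 4P = 1941 + 12P, so 1860 = 16P and P = 116.25.
Substituting into AD, Y = 3801 − 4P = 3336.00.

P = 116.25, Y = 3336.00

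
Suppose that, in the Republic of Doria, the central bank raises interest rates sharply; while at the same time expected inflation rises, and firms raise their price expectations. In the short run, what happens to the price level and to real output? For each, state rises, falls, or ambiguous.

Price level: ambiguous; output: falls

The first event is a negative demand shock: AD shifts left, which by itself pushes P down and Y down.
The second is an adverse supply shock: SRAS shifts left, which by itself pushes P up and Y down.
The two shocks push P in opposite directions, so the effect on P is ambiguous. Both shocks push Y down, so Y falls.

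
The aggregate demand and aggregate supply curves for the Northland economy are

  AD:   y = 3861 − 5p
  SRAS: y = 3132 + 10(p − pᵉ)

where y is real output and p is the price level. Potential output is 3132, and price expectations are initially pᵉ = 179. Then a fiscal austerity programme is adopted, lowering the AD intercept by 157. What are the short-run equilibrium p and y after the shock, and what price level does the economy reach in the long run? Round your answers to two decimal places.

AD shifts left: new AD is y = 3704 − 5p. With pᵉ = 179, SRAS is y = 1342 + 10p.
Short run: 3704 − 5p = 1342 + 10p gives 2362 = 15p, so p = 157.47 and y = 3704 − 5p = 2916.67.
y = 2916.67 is below potential 3132; expectations adjust and SRAS shifts right until y = 3132.
Long run: on the new AD curve, 3132 = 3704 − 5p gives p = 114.40.

Short run: p = 157.47, y = 2916.67. Long run: p = 114.40.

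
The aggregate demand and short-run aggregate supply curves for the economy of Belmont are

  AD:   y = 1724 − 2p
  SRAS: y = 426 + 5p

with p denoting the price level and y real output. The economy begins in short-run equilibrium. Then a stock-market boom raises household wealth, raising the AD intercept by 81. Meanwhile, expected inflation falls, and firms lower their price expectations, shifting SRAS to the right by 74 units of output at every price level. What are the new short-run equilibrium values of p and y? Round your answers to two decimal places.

After both shocks: AD is y = 1805 − 2p and SRAS is y = 500 + 5p.
Setting them equal: 1305 = 7p, so p = 186.43.
Substituting into AD, y = 1432.14.

p = 186.43, y = 1432.14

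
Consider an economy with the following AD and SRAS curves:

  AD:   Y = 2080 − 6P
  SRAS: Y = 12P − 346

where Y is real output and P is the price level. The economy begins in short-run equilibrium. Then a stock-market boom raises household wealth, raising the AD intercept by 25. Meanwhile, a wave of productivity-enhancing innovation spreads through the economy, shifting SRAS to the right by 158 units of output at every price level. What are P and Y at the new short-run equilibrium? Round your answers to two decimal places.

After both shocks: AD is Y = 2105 − 6P and SRAS is Y = 12P − 188.
Setting them equal: 2293 = 18P, so P = 127.39.
Substituting into AD, Y = 1340.67.

P = 127.39, Y = 1340.67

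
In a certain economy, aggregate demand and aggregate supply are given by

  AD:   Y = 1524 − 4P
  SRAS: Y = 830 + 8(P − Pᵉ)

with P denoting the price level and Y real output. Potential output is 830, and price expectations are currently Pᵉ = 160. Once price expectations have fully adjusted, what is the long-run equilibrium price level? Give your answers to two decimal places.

Long-run P = 173.50

Short run: with Pᵉ = 160, SRAS is Y = 8P − 450. Setting AD = SRAS gives 1974 = 12P, so P = 164.50 and Y = 1524 − 4P = 866.00.
Output 866.00 is above potential 830, so over time expected prices rise and SRAS shifts left until Y returns to 830.
Long run: Y = 830 on the AD curve gives 830 = 1524 − 4P, so P = 173.50.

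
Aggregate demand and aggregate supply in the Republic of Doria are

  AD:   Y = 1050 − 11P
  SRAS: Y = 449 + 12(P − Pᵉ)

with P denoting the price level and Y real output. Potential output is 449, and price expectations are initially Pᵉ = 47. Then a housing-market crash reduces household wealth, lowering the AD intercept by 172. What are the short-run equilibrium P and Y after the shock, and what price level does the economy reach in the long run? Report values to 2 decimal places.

AD shifts left: new AD is Y = 878 − 11P. With Pᵉ = 47, SRAS is Y = 12P − 115.
Short run: 878 − 11P = 12P − 115 gives 993 = 23P, so P = 43.17 and Y = 878 − 11P = 403.09.
Y = 403.09 is below potential 449; expectations adjust and SRAS shifts right until Y = 449.
Long run: on the new AD curve, 449 = 878 − 11P gives P = 39.00.

Short run: P = 43.17, Y = 403.09. Long run: P = 39.00.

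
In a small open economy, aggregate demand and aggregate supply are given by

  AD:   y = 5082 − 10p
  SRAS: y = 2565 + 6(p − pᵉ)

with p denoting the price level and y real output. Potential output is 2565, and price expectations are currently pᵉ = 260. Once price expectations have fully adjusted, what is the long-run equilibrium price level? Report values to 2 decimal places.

Long-run p = 251.70

Short run: with pᵉ = 260, SRAS is y = 1005 + 6p. Setting AD = SRAS gives 4077 = 16p, so p = 254.81 and y = 5082 − 10p = 2533.88.
Output 2533.88 is below potential 2565, so over time expected prices fall and SRAS shifts right until y returns to 2565.
Long run: y = 2565 on the AD curve gives 2565 = 5082 − 10p, so p = 251.70.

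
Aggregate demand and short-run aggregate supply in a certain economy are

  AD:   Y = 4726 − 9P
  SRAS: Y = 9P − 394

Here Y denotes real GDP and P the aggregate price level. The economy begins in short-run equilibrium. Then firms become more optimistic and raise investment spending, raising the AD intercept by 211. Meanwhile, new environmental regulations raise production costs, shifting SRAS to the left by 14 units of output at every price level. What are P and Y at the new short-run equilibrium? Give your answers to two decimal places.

P = 296.94, Y = 2264.50

After both shocks: AD is Y = 4937 − 9P and SRAS is Y = 9P − 408.
Setting them equal: 5345 = 18P, so P = 296.94.
Substituting into AD, Y = 2264.50.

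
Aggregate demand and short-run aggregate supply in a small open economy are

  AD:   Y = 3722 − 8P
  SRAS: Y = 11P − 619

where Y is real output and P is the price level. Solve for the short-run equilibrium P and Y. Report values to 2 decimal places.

Set AD = SRAS: 3722 − 8P = 11P − 619, so 4341 = 19P and P = 228.47.
Substituting into AD, Y = 3722 − 8P = 1894.21.

P = 228.47, Y = 1894.21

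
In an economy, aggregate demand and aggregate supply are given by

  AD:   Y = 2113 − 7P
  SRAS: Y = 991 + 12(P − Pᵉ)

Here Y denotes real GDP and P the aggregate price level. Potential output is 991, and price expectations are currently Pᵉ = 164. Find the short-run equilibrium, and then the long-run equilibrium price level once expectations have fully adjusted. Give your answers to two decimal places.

Short run: P = 162.63, Y = 974.58. Long run: P = 160.29.

Short run: with Pᵉ = 164, SRAS is Y = 12P − 977. Setting AD = SRAS gives 3090 = 19P, so P = 162.63 and Y = 2113 − 7P = 974.58.
Output 974.58 is below potential 991, so over time expected prices fall and SRAS shifts right until Y returns to 991.
Long run: Y = 991 on the AD curve gives 991 = 2113 − 7P, so P = 160.29.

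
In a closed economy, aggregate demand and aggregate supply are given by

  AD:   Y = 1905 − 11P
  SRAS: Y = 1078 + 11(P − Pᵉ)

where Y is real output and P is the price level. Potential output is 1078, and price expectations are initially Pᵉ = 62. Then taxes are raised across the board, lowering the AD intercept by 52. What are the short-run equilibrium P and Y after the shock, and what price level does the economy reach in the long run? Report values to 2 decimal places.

Short run: P = 66.23, Y = 1124.50. Long run: P = 70.45.

AD shifts left: new AD is Y = 1853 − 11P. With Pᵉ = 62, SRAS is Y = 396 + 11P.
Short run: 1853 − 11P = 396 + 11P gives 1457 = 22P, so P = 66.23 and Y = 1853 − 11P = 1124.50.
Y = 1124.50 is above potential 1078; expectations adjust and SRAS shifts left until Y = 1078.
Long run: on the new AD curve, 1078 = 1853 − 11P gives P = 70.45.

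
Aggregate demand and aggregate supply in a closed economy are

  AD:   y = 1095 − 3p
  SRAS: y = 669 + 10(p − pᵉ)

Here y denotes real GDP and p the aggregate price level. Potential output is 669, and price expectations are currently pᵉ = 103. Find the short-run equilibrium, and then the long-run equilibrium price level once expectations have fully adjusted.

Short run: with pᵉ = 103, SRAS is y = 10p − 361. Setting AD = SRAS gives 1456 = 13p, so p = 112 and y = 1095 − 3·112 = 759.
Output 759 is above potential 669, so over time expected prices rise and SRAS shifts left until y returns to 669.
Long run: y = 669 on the AD curve gives 669 = 1095 − 3p, so p = 142.

Short run: p = 112, y = 759. Long run: p = 142.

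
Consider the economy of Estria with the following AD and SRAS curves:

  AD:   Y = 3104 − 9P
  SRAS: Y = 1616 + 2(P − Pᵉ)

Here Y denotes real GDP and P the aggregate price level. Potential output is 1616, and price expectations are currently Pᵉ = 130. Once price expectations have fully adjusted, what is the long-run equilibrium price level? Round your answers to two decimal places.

Short run: with Pᵉ = 130, SRAS is Y = 1356 + 2P. Setting AD = SRAS gives 1748 = 11P, so P = 158.91 and Y = 3104 − 9P = 1673.82.
Output 1673.82 is above potential 1616, so over time expected prices rise and SRAS shifts left until Y returns to 1616.
Long run: Y = 1616 on the AD curve gives 1616 = 3104 − 9P, so P = 165.33.

Long-run P = 165.33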